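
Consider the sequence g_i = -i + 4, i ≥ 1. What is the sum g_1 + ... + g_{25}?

Over i = 1..25: Σi = 325.
Total = (-1)·325 + (4)·25 = -225.

-225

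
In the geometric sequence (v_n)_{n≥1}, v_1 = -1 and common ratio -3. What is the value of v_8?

2187

v_n = (-1)·(-3)^(n-1).
v_8 = (-1)·(-3)^7 = 2187.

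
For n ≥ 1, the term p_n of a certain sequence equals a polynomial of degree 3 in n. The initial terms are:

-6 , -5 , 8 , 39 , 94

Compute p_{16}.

1st diffs: 1, 13, 31, 55.
2nd diffs: 12, 18, 24.
3rd diffs: 6, 6 (constant).
Newton forward-difference form: p_n = -6 + 1·C(n-1,1) + 12·C(n-1,2) + 6·C(n-1,3).
At n = 16: n-1 = 15, so p_{16} = -6 + 15 + 1260 + 2730 = 3999.

3999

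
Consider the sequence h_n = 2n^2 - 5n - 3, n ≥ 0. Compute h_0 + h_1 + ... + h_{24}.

8225

Over n = 0..24: Σn = 300, Σn² = 4900.
Total = (2)·4900 + (-5)·300 + (-3)·25 = 8225.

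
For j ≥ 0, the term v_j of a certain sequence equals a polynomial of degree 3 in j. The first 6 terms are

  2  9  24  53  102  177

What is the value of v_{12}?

1st diffs: 7, 15, 29, 49, 75.
2nd diffs: 8, 14, 20, 26.
3rd diffs: 6, 6, 6 (constant).
So v_j = j^3 + j^2 + 5j + 2.
Evaluating at j = 12 gives v_{12} = 1934.

1934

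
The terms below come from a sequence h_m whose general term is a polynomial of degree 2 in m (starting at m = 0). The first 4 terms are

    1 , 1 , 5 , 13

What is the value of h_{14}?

1st diffs: 0, 4, 8.
2nd diffs: 4, 4 (constant).
So h_m = 2m^2 - 2m + 1.
Evaluating at m = 14 gives h_{14} = 365.

365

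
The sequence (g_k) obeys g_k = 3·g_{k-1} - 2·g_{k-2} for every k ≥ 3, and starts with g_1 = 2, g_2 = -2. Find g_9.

-1018

Iterate the recurrence:
g_3 = -10;  g_4 = -26;  g_5 = -58;  g_6 = -122;  g_7 = -250;  g_8 = -506;  g_9 = -1018.
(Characteristic roots are 2 and 1.)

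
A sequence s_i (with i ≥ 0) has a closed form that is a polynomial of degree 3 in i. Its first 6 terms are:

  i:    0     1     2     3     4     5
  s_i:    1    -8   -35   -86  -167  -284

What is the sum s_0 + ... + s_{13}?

-13363

1st diffs: -9, -27, -51, -81, -117.
2nd diffs: -18, -24, -30, -36.
3rd diffs: -6, -6, -6 (constant).
Newton forward-difference form: s_i = 1 + (-9)·C(i,1) + (-18)·C(i,2) + (-6)·C(i,3).
Continuing: …, -443, -650, -911, -1232, …, s_{13} = -3236.
Summing i = 0..13 (14 terms) gives -13363.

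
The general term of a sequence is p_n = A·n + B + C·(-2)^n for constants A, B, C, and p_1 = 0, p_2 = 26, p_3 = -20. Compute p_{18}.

1048618

The three given values yield: A + B - 2C = 0; 2A + B + 4C = 26; 3A + B - 8C = -20.
Subtracting the first from the second: A + 6C = 26.
Subtracting the second from the third: A - 12C = -46.
Solving: C = 4, A = 2, then B = 6.
Hence p_{18} = 2·18 + 6 + 4·262144 = 1048618.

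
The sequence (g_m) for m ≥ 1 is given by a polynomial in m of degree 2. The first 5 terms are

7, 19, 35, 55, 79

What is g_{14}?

1st diffs: 12, 16, 20, 24.
2nd diffs: 4, 4, 4 (constant).
Newton forward-difference form: g_m = 7 + 12·C(m-1,1) + 4·C(m-1,2).
At m = 14: m-1 = 13, so g_{14} = 7 + 156 + 312 = 475.

475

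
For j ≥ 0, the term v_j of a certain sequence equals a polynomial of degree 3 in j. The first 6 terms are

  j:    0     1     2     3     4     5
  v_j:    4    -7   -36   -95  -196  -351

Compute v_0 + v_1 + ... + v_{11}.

1st diffs: -11, -29, -59, -101, -155.
2nd diffs: -18, -30, -42, -54.
3rd diffs: -12, -12, -12 (constant).
So v_j = -2j^3 - 3j^2 - 6j + 4.
Continuing: …, -572, -871, -1260, -1751, …, v_{11} = -3087.
Summing j = 0..11 (12 terms) gives -10578.

-10578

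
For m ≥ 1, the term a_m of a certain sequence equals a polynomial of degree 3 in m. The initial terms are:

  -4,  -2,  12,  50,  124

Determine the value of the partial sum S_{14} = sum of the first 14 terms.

1st diffs: 2, 14, 38, 74.
2nd diffs: 12, 24, 36.
3rd diffs: 12, 12 (constant).
Newton forward-difference form: a_m = -4 + 2·C(m-1,1) + 12·C(m-1,2) + 12·C(m-1,3).
Continuing: …, 246, 428, 682, 1020, …, a_{14} = 4390.
Summing m = 1..14 (14 terms) gives 16506.

16506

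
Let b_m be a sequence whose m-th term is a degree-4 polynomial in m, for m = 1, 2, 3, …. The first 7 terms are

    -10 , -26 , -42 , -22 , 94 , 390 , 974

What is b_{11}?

9190

1st diffs: -16, -16, 20, 116, 296, 584.
2nd diffs: 0, 36, 96, 180, 288.
3rd diffs: 36, 60, 84, 108.
4th diffs: 24, 24, 24 (constant).
Newton forward-difference form: b_m = -10 + (-16)·C(m-1,1) + 36·C(m-1,3) + 24·C(m-1,4).
At m = 11: m-1 = 10, so b_{11} = -10 - 160 + 4320 + 5040 = 9190.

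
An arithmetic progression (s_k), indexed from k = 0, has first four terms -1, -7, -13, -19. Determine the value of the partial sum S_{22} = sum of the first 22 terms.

-1408

Common difference d = -6.
s_k = -1 + (k - 0)·(-6).
s_{21} = -127; S = 22·(-1 + (-127))/2 = -1408.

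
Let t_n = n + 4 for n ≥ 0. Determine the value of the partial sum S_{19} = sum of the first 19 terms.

247

Over n = 0..18: Σn = 171.
Total = (1)·171 + (4)·19 = 247.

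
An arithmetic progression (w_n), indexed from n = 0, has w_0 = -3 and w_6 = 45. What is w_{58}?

Common difference d = (45 - (-3)) / (6 - 0) = 8.
w_n = -3 + (n - 0)·8.
w_{58} = -3 + 58·8 = 461.

461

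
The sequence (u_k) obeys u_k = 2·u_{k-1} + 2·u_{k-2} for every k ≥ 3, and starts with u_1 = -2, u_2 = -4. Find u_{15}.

u_3 = -12; u_4 = -32; u_5 = -88; …; u_{12} = -99840; u_{13} = -272768; u_{14} = -745216; u_{15} = -2035968.

-2035968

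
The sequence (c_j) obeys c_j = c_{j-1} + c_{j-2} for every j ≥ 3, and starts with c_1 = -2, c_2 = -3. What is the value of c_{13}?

Compute successive terms:
c_3 = -5; c_4 = -8; c_5 = -13; …; c_{10} = -144; c_{11} = -233; c_{12} = -377; c_{13} = -610.

-610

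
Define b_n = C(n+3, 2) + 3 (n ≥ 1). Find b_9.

C(12, 2) = 66, so b_9 = 69.

69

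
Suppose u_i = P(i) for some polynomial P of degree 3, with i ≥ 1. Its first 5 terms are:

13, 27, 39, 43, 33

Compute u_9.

1st diffs: 14, 12, 4, -10.
2nd diffs: -2, -8, -14.
3rd diffs: -6, -6 (constant).
Newton forward-difference form: u_i = 13 + 14·C(i-1,1) + (-2)·C(i-1,2) + (-6)·C(i-1,3).
At i = 9: i-1 = 8, so u_9 = 13 + 112 - 56 - 336 = -267.

-267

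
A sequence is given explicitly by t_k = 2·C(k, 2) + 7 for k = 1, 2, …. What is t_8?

63

C(8, 2) = 28, so t_8 = 63.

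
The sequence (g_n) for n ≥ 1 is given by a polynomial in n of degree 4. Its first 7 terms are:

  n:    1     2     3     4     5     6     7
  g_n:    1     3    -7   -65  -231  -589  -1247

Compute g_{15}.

1st diffs: 2, -10, -58, -166, -358, -658.
2nd diffs: -12, -48, -108, -192, -300.
3rd diffs: -36, -60, -84, -108.
4th diffs: -24, -24, -24 (constant).
Newton forward-difference form: g_n = 1 + 2·C(n-1,1) + (-12)·C(n-1,2) + (-36)·C(n-1,3) + (-24)·C(n-1,4).
At n = 15: n-1 = 14, so g_{15} = 1 + 28 - 1092 - 13104 - 24024 = -38191.

-38191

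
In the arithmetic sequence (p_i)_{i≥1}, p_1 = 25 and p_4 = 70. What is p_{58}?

880

Common difference d = (70 - 25) / (4 - 1) = 15.
p_i = 25 + (i - 1)·15.
p_{58} = 25 + 57·15 = 880.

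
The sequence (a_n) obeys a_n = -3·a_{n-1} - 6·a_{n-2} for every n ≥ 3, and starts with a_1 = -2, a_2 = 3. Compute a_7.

-297

Iterate the recurrence:
a_3 = 3;  a_4 = -27;  a_5 = 63;  a_6 = -27;  a_7 = -297.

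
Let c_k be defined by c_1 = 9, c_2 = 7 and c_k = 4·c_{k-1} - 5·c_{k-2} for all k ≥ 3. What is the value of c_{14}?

401447

Iterate the recurrence:
c_3 = -17, c_4 = -103, c_5 = -327, …, c_{11} = 32143, c_{12} = 94937, c_{13} = 219033, c_{14} = 401447.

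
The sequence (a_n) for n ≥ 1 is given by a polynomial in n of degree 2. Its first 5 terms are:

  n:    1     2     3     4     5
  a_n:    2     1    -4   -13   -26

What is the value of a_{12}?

-229

1st diffs: -1, -5, -9, -13.
2nd diffs: -4, -4, -4 (constant).
Newton forward-difference form: a_n = 2 + (-1)·C(n-1,1) + (-4)·C(n-1,2).
At n = 12: n-1 = 11, so a_{12} = 2 - 11 - 220 = -229.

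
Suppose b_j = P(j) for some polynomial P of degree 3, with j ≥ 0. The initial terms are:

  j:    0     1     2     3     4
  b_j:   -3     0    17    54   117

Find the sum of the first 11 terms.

4422

1st diffs: 3, 17, 37, 63.
2nd diffs: 14, 20, 26.
3rd diffs: 6, 6 (constant).
So b_j = j^3 + 4j^2 - 2j - 3.
Continuing: …, 212, 345, 522, 749, …, b_{10} = 1377.
Summing j = 0..10 (11 terms) gives 4422.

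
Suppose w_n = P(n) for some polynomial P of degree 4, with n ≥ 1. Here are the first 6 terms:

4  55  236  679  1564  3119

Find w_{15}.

108644

1st diffs: 51, 181, 443, 885, 1555.
2nd diffs: 130, 262, 442, 670.
3rd diffs: 132, 180, 228.
4th diffs: 48, 48 (constant).
So w_n = 2n^4 + 2n^3 + 3n^2 - 2n - 1.
Evaluating at n = 15 gives w_{15} = 108644.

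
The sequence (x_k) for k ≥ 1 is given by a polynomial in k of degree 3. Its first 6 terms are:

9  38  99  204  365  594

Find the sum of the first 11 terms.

1st diffs: 29, 61, 105, 161, 229.
2nd diffs: 32, 44, 56, 68.
3rd diffs: 12, 12, 12 (constant).
Newton forward-difference form: x_k = 9 + 29·C(k-1,1) + 32·C(k-1,2) + 12·C(k-1,3).
Continuing: …, 903, 1304, 1809, 2430, …, x_{11} = 3179.
Summing k = 1..11 (11 terms) gives 10934.

10934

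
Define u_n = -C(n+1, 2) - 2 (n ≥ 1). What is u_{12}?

-80

C(13, 2) = 78, so u_{12} = -80.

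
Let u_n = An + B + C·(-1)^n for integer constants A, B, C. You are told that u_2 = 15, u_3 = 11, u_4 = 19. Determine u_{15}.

35

The three given values yield: 2A + B + C = 15; 3A + B - C = 11; 4A + B + C = 19.
Subtracting the first from the second: A - 2C = -4.
Subtracting the second from the third: A + 2C = 8.
Solving: C = 3, A = 2, then B = 8.
Hence u_{15} = 2·15 + 8 + 3·(-1) = 35.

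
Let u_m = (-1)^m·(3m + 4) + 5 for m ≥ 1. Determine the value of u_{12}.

(-1)^12 = 1; 3m + 4 at m=12 is 40; so u_{12} = 45.

45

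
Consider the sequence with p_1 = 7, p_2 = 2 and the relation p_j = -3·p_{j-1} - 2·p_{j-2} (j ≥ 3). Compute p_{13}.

p_3 = -20  p_4 = 56  p_5 = -128  …  p_{10} = 4592  p_{11} = -9200  p_{12} = 18416  p_{13} = -36848.
(Characteristic roots are -1 and -2.)

-36848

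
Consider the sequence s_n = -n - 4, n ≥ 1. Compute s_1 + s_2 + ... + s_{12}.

-126

Over n = 1..12: Σn = 78.
Total = (-1)·78 + (-4)·12 = -126.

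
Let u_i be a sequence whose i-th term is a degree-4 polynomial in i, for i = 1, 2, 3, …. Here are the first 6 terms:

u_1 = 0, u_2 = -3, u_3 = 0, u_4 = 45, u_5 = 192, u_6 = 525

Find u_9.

1st diffs: -3, 3, 45, 147, 333.
2nd diffs: 6, 42, 102, 186.
3rd diffs: 36, 60, 84.
4th diffs: 24, 24 (constant).
Newton forward-difference form: u_i = (-3)·C(i-1,1) + 6·C(i-1,2) + 36·C(i-1,3) + 24·C(i-1,4).
At i = 9: i-1 = 8, so u_9 = -24 + 168 + 2016 + 1680 = 3840.

3840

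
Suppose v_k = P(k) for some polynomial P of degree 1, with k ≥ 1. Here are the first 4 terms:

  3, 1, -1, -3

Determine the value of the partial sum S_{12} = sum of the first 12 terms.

-96

1st diffs: -2, -2, -2 (constant).
So v_k = -2k + 5.
Continuing: …, -5, -7, -9, -11, …, v_{12} = -19.
Summing k = 1..12 (12 terms) gives -96.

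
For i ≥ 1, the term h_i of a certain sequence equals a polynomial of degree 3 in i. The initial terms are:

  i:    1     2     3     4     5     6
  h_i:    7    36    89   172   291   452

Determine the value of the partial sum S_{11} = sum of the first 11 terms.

7612

1st diffs: 29, 53, 83, 119, 161.
2nd diffs: 24, 30, 36, 42.
3rd diffs: 6, 6, 6 (constant).
Newton forward-difference form: h_i = 7 + 29·C(i-1,1) + 24·C(i-1,2) + 6·C(i-1,3).
Continuing: …, 661, 924, 1247, 1636, …, h_{11} = 2097.
Summing i = 1..11 (11 terms) gives 7612.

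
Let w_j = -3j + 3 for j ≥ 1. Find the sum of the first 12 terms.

-198

Over j = 1..12: Σj = 78.
Total = (-3)·78 + (3)·12 = -198.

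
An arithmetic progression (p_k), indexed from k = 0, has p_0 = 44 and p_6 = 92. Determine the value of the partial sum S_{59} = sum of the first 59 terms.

Common difference d = (92 - 44) / (6 - 0) = 8.
p_k = 44 + (k - 0)·8.
p_{58} = 508; S = 59·(44 + 508)/2 = 16284.

16284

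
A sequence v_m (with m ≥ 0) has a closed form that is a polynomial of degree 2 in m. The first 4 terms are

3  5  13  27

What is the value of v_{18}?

957

1st diffs: 2, 8, 14.
2nd diffs: 6, 6 (constant).
Newton forward-difference form: v_m = 3 + 2·C(m,1) + 6·C(m,2).
At m = 18: m = 18, so v_{18} = 3 + 36 + 918 = 957.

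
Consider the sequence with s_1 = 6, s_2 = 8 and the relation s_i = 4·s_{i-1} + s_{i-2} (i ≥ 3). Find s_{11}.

Iterate the recurrence:
s_3 = 38;  s_4 = 160;  s_5 = 678;  s_6 = 2872;  s_7 = 12166;  s_8 = 51536;  s_9 = 218310;  s_{10} = 924776;  s_{11} = 3917414.

3917414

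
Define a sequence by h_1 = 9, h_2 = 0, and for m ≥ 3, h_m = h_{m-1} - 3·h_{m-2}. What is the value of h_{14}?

Compute successive terms:
h_3 = -27; h_4 = -27; h_5 = 54; …; h_{11} = 1998; h_{12} = -837; h_{13} = -6831; h_{14} = -4320.

-4320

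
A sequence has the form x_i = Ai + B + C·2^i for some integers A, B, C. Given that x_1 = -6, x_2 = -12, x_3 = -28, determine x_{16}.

-327616

Plug in i = 1, 2, 3: A + B + 2C = -6; 2A + B + 4C = -12; 3A + B + 8C = -28.
Subtracting the first from the second: A + 2C = -6.
Subtracting the second from the third: A + 4C = -16.
Solving: C = -5, A = 4, then B = 0.
Therefore x_{16} = 64 + 0 + (-5)·65536 = -327616.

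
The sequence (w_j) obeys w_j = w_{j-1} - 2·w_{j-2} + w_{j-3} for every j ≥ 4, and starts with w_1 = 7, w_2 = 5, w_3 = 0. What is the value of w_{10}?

20

Iterate the recurrence:
w_4 = -3, w_5 = 2, w_6 = 8, w_7 = 1, w_8 = -13, w_9 = -7, w_{10} = 20.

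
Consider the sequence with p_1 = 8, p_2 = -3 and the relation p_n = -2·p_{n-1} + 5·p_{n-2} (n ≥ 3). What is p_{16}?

Iterate the recurrence:
p_3 = 46, p_4 = -107, p_5 = 444, …, p_{13} = 8456804, p_{14} = -29169543, p_{15} = 100623106, p_{16} = -347093927.

-347093927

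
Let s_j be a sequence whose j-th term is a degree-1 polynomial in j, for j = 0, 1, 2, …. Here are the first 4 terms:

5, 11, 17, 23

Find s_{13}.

83

1st diffs: 6, 6, 6 (constant).
So s_j = 6j + 5.
Evaluating at j = 13 gives s_{13} = 83.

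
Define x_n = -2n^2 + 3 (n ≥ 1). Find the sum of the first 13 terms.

-1599

Over n = 1..13: Σn = 91, Σn² = 819.
Total = (-2)·819 + (3)·13 = -1599.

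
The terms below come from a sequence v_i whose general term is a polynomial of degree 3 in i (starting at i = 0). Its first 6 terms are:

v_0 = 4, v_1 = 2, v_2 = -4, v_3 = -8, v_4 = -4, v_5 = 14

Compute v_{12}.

1st diffs: -2, -6, -4, 4, 18.
2nd diffs: -4, 2, 8, 14.
3rd diffs: 6, 6, 6 (constant).
Newton forward-difference form: v_i = 4 + (-2)·C(i,1) + (-4)·C(i,2) + 6·C(i,3).
At i = 12: i = 12, so v_{12} = 4 - 24 - 264 + 1320 = 1036.

1036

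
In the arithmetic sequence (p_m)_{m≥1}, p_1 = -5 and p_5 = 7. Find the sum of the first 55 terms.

Common difference d = (7 - (-5)) / (5 - 1) = 3.
p_m = -5 + (m - 1)·3.
p_{55} = 157; S = 55·(-5 + 157)/2 = 4180.

4180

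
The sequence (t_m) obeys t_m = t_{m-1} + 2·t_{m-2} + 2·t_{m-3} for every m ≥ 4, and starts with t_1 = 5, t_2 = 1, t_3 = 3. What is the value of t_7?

Applying the relation repeatedly:
t_4 = 15; t_5 = 23; t_6 = 59; t_7 = 135.

135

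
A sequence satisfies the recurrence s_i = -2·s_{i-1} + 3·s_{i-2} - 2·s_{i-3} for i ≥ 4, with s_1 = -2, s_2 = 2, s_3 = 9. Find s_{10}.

Applying the relation repeatedly:
s_4 = -8; s_5 = 39; s_6 = -120; s_7 = 373; s_8 = -1184; s_9 = 3727; s_{10} = -11752.

-11752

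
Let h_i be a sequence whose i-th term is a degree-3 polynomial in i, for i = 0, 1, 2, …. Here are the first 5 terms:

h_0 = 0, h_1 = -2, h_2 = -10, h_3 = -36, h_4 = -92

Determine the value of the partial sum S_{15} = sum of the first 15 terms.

-19320

1st diffs: -2, -8, -26, -56.
2nd diffs: -6, -18, -30.
3rd diffs: -12, -12 (constant).
Newton forward-difference form: h_i = (-2)·C(i,1) + (-6)·C(i,2) + (-12)·C(i,3).
Continuing: …, -190, -342, -560, -856, …, h_{14} = -4942.
Summing i = 0..14 (15 terms) gives -19320.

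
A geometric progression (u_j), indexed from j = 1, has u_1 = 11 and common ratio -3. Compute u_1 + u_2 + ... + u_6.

-2002

u_j = 11·(-3)^(j-1).
S = 11·((-3)^6 - 1)/(-3 - 1) = 11·(729 - 1)/(-4) = -2002.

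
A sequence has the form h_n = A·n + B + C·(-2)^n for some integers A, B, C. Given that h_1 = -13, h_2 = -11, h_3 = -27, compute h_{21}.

-2097243

Plug in n = 1, 2, 3: A + B - 2C = -13; 2A + B + 4C = -11; 3A + B - 8C = -27.
Subtracting the first from the second: A + 6C = 2.
Subtracting the second from the third: A - 12C = -16.
Solving: C = 1, A = -4, then B = -7.
Hence h_{21} = -4·21 + (-7) + 1·(-2097152) = -2097243.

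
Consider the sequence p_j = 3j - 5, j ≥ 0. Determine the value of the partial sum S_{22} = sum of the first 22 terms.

583

Over j = 0..21: Σj = 231.
Total = (3)·231 + (-5)·22 = 583.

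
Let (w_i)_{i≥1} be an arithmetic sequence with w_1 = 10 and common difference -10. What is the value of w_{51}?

w_i = 10 + (i - 1)·(-10).
w_{51} = 10 + 50·(-10) = -490.

-490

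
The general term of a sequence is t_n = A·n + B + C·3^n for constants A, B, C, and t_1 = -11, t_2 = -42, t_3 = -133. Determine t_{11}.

-885741

Write the equations: A + B + 3C = -11; 2A + B + 9C = -42; 3A + B + 27C = -133.
Subtracting the first from the second: A + 6C = -31.
Subtracting the second from the third: A + 18C = -91.
Solving: C = -5, A = -1, then B = 5.
Therefore t_{11} = -11 + 5 + (-5)·177147 = -885741.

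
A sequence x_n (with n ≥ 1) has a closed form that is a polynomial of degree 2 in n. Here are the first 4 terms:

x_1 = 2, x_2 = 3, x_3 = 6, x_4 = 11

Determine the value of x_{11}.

102

1st diffs: 1, 3, 5.
2nd diffs: 2, 2 (constant).
Newton forward-difference form: x_n = 2 + 1·C(n-1,1) + 2·C(n-1,2).
At n = 11: n-1 = 10, so x_{11} = 2 + 10 + 90 = 102.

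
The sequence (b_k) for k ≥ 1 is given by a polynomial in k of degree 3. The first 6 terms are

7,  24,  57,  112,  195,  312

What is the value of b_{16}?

1st diffs: 17, 33, 55, 83, 117.
2nd diffs: 16, 22, 28, 34.
3rd diffs: 6, 6, 6 (constant).
Newton forward-difference form: b_k = 7 + 17·C(k-1,1) + 16·C(k-1,2) + 6·C(k-1,3).
At k = 16: k-1 = 15, so b_{16} = 7 + 255 + 1680 + 2730 = 4672.

4672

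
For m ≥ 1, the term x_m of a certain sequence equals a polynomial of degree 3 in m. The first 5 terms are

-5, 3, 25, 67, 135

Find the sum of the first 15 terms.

15325

1st diffs: 8, 22, 42, 68.
2nd diffs: 14, 20, 26.
3rd diffs: 6, 6 (constant).
So x_m = m^3 + m^2 - 2m - 5.
Continuing: …, 235, 373, 555, 787, …, x_{15} = 3565.
Summing m = 1..15 (15 terms) gives 15325.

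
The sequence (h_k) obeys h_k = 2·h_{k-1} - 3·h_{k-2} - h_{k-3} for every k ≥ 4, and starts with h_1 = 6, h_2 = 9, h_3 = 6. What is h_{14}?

10854

Compute successive terms:
h_4 = -21;  h_5 = -69;  h_6 = -81;  …;  h_{11} = -2469;  h_{12} = -6141;  h_{13} = -5019;  h_{14} = 10854.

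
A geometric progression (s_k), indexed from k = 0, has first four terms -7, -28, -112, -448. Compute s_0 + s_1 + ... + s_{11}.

Common ratio r = 4.
s_k = (-7)·4^(k-0).
S = (-7)·(4^12 - 1)/(4 - 1) = (-7)·(16777216 - 1)/(3) = -39146835.

-39146835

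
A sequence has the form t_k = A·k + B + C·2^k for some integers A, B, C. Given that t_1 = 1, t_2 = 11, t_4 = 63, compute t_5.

129

The three given values yield: A + B + 2C = 1; 2A + B + 4C = 11; 4A + B + 16C = 63.
Subtracting the first from the second: A + 2C = 10.
Subtracting the second from the third: 2A + 12C = 52.
Solving: C = 4, A = 2, then B = -9.
Therefore t_5 = 10 + (-9) + 4·32 = 129.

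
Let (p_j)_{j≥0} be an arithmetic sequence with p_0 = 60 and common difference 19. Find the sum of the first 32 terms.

p_j = 60 + (j - 0)·19.
p_{31} = 649; S = 32·(60 + 649)/2 = 11344.

11344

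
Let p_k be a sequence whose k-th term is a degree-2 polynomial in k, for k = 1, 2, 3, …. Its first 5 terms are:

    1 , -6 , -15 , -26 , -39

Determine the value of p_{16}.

1st diffs: -7, -9, -11, -13.
2nd diffs: -2, -2, -2 (constant).
Newton forward-difference form: p_k = 1 + (-7)·C(k-1,1) + (-2)·C(k-1,2).
At k = 16: k-1 = 15, so p_{16} = 1 - 105 - 210 = -314.

-314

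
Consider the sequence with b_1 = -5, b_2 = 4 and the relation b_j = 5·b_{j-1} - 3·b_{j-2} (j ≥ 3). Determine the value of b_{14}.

Applying the relation repeatedly:
b_3 = 35, b_4 = 163, b_5 = 710, …, b_{11} = 4516190, b_{12} = 19432153, b_{13} = 83612195, b_{14} = 359764516.

359764516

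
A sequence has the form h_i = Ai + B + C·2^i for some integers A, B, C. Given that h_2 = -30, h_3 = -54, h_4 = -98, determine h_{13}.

-41014

The three given values yield: 2A + B + 4C = -30; 3A + B + 8C = -54; 4A + B + 16C = -98.
Subtracting the first from the second: A + 4C = -24.
Subtracting the second from the third: A + 8C = -44.
Solving: C = -5, A = -4, then B = -2.
Therefore h_{13} = -52 + (-2) + (-5)·8192 = -41014.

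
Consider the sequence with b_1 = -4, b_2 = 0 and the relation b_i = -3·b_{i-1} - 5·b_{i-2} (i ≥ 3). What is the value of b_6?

60

Applying the relation repeatedly:
b_3 = 20; b_4 = -60; b_5 = 80; b_6 = 60.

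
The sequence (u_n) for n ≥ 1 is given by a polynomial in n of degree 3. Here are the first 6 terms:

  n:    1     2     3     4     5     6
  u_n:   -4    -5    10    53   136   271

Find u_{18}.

1st diffs: -1, 15, 43, 83, 135.
2nd diffs: 16, 28, 40, 52.
3rd diffs: 12, 12, 12 (constant).
Newton forward-difference form: u_n = -4 + (-1)·C(n-1,1) + 16·C(n-1,2) + 12·C(n-1,3).
At n = 18: n-1 = 17, so u_{18} = -4 - 17 + 2176 + 8160 = 10315.

10315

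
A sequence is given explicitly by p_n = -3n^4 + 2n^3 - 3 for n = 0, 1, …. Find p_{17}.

-240740

p_{17} = -3·17^4 + 2·17^3 - 3 = -240740.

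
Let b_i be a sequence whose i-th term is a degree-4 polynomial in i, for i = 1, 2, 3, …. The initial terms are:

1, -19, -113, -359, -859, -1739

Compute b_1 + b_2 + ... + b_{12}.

1st diffs: -20, -94, -246, -500, -880.
2nd diffs: -74, -152, -254, -380.
3rd diffs: -78, -102, -126.
4th diffs: -24, -24 (constant).
So b_i = -i^4 - 3i^3 + 6i^2 - 2i + 1.
Continuing: …, -3149, -5263, -8279, -12419, …, b_{12} = -25079.
Summing i = 1..12 (12 terms) gives -75206.

-75206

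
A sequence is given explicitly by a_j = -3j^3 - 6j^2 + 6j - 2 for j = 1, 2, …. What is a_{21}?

-30305

a_{21} = -3·21^3 - 6·21^2 + 6·21 - 2 = -30305.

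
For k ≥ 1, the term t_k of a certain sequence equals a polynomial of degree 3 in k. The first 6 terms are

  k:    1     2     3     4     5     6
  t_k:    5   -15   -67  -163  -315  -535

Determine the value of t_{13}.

1st diffs: -20, -52, -96, -152, -220.
2nd diffs: -32, -44, -56, -68.
3rd diffs: -12, -12, -12 (constant).
Newton forward-difference form: t_k = 5 + (-20)·C(k-1,1) + (-32)·C(k-1,2) + (-12)·C(k-1,3).
At k = 13: k-1 = 12, so t_{13} = 5 - 240 - 2112 - 2640 = -4987.

-4987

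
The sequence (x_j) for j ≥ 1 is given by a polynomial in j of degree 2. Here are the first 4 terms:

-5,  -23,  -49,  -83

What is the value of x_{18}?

1st diffs: -18, -26, -34.
2nd diffs: -8, -8 (constant).
Newton forward-difference form: x_j = -5 + (-18)·C(j-1,1) + (-8)·C(j-1,2).
At j = 18: j-1 = 17, so x_{18} = -5 - 306 - 1088 = -1399.

-1399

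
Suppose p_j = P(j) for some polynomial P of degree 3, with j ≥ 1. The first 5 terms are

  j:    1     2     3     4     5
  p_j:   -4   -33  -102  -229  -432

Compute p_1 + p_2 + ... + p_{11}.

-14179

1st diffs: -29, -69, -127, -203.
2nd diffs: -40, -58, -76.
3rd diffs: -18, -18 (constant).
So p_j = -3j^3 - 2j^2 - 2j + 3.
Continuing: …, -729, -1138, -1677, -2364, …, p_{11} = -4254.
Summing j = 1..11 (11 terms) gives -14179.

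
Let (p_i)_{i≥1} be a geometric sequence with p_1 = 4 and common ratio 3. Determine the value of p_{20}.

p_i = 4·3^(i-1).
p_{20} = 4·3^19 = 4649045868.

4649045868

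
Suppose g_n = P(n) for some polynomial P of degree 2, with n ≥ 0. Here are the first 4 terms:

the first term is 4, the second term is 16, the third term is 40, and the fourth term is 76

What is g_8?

1st diffs: 12, 24, 36.
2nd diffs: 12, 12 (constant).
Newton forward-difference form: g_n = 4 + 12·C(n,1) + 12·C(n,2).
At n = 8: n = 8, so g_8 = 4 + 96 + 336 = 436.

436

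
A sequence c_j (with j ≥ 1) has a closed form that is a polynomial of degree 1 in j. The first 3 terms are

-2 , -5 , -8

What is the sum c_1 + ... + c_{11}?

-187

1st diffs: -3, -3 (constant).
So c_j = -3j + 1.
Continuing: …, -11, -14, -17, -20, …, c_{11} = -32.
Summing j = 1..11 (11 terms) gives -187.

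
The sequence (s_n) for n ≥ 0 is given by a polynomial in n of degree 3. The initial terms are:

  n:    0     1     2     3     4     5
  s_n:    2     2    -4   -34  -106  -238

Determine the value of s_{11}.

1st diffs: 0, -6, -30, -72, -132.
2nd diffs: -6, -24, -42, -60.
3rd diffs: -18, -18, -18 (constant).
Newton forward-difference form: s_n = 2 + (-6)·C(n,2) + (-18)·C(n,3).
At n = 11: n = 11, so s_{11} = 2 - 330 - 2970 = -3298.

-3298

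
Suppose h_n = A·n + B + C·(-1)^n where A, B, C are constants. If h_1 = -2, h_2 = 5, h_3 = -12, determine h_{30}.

The three given values yield: A + B - C = -2; 2A + B + C = 5; 3A + B - C = -12.
Subtracting the first from the second: A + 2C = 7.
Subtracting the second from the third: A - 2C = -17.
Solving: C = 6, A = -5, then B = 9.
Hence h_{30} = -5·30 + 9 + 6·1 = -135.

-135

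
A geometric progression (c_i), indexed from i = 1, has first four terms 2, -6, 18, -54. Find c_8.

Common ratio r = -3.
c_i = 2·(-3)^(i-1).
c_8 = 2·(-3)^7 = -4374.

-4374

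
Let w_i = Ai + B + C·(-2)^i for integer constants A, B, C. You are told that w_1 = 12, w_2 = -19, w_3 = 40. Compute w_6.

At i = 1, 2, 3: A + B - 2C = 12; 2A + B + 4C = -19; 3A + B - 8C = 40.
Subtracting the first from the second: A + 6C = -31.
Subtracting the second from the third: A - 12C = 59.
Solving: C = -5, A = -1, then B = 3.
Hence w_6 = -1·6 + 3 + (-5)·64 = -323.

-323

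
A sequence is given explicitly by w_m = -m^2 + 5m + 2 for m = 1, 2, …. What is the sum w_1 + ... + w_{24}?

Over m = 1..24: Σm = 300, Σm² = 4900.
Total = (-1)·4900 + (5)·300 + (2)·24 = -3352.

-3352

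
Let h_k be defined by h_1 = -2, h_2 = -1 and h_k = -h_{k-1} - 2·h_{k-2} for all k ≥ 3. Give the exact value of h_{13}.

Compute successive terms:
h_3 = 5, h_4 = -3, h_5 = -7, …, h_{10} = 29, h_{11} = -79, h_{12} = 21, h_{13} = 137.

137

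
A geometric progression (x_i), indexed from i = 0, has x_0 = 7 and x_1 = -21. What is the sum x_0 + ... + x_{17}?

Common ratio r = -3.
x_i = 7·(-3)^(i-0).
S = 7·((-3)^18 - 1)/(-3 - 1) = 7·(387420489 - 1)/(-4) = -677985854.

-677985854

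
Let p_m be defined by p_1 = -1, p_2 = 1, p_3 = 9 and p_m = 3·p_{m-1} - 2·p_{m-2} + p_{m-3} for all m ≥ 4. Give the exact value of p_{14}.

p_4 = 24; p_5 = 55; p_6 = 126; …; p_{11} = 8534; p_{12} = 19839; p_{13} = 46120; p_{14} = 107216.

107216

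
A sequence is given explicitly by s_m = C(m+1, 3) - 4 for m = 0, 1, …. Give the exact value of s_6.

C(7, 3) = 35, so s_6 = 31.

31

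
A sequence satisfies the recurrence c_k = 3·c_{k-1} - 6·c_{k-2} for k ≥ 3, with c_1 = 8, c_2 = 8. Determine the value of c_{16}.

Compute successive terms:
c_3 = -24, c_4 = -120, c_5 = -216, …, c_{13} = 75816, c_{14} = 845640, c_{15} = 2082024, c_{16} = 1172232.

1172232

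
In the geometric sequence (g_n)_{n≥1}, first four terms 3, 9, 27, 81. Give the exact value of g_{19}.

Common ratio r = 3.
g_n = 3·3^(n-1).
g_{19} = 3·3^18 = 1162261467.

1162261467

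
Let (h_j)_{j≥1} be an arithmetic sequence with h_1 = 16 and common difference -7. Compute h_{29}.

-180

h_j = 16 + (j - 1)·(-7).
h_{29} = 16 + 28·(-7) = -180.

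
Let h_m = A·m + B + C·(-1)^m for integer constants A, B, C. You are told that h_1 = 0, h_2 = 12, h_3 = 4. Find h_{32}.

72

Plug in m = 1, 2, 3: A + B - C = 0; 2A + B + C = 12; 3A + B - C = 4.
Subtracting the first from the second: A + 2C = 12.
Subtracting the second from the third: A - 2C = -8.
Solving: C = 5, A = 2, then B = 3.
Hence h_{32} = 2·32 + 3 + 5·1 = 72.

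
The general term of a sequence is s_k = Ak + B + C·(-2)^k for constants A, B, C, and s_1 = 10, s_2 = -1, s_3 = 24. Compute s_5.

Plug in k = 1, 2, 3: A + B - 2C = 10; 2A + B + 4C = -1; 3A + B - 8C = 24.
Subtracting the first from the second: A + 6C = -11.
Subtracting the second from the third: A - 12C = 25.
Solving: C = -2, A = 1, then B = 5.
So s_k = 1·k + 5 + (-2)·(-2)^k; at k=5 this is 74.

74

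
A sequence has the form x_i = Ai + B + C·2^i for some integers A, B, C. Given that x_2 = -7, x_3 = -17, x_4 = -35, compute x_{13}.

-16405

Plug in i = 2, 3, 4: 2A + B + 4C = -7; 3A + B + 8C = -17; 4A + B + 16C = -35.
Subtracting the first from the second: A + 4C = -10.
Subtracting the second from the third: A + 8C = -18.
Solving: C = -2, A = -2, then B = 5.
So x_i = -2·i + 5 + (-2)·2^i; at i=13 this is -16405.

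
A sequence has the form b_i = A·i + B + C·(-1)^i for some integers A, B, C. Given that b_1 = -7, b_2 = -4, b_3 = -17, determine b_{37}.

-187

At i = 1, 2, 3: A + B - C = -7; 2A + B + C = -4; 3A + B - C = -17.
Subtracting the first from the second: A + 2C = 3.
Subtracting the second from the third: A - 2C = -13.
Solving: C = 4, A = -5, then B = 2.
Therefore b_{37} = -185 + 2 + 4·(-1) = -187.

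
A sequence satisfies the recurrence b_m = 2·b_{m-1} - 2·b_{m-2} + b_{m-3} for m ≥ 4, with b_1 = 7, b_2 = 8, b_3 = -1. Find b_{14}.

8

Compute successive terms:
b_4 = -11, b_5 = -12, b_6 = -3, …, b_{11} = -12, b_{12} = -3, b_{13} = 7, b_{14} = 8.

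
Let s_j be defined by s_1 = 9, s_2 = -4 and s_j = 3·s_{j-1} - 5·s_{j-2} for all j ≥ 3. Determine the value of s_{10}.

-9799

Step forward from the initial values:
s_3 = -57; s_4 = -151; s_5 = -168; s_6 = 251; s_7 = 1593; s_8 = 3524; s_9 = 2607; s_{10} = -9799.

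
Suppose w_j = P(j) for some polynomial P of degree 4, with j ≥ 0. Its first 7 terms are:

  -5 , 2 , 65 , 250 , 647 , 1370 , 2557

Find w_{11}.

21962

1st diffs: 7, 63, 185, 397, 723, 1187.
2nd diffs: 56, 122, 212, 326, 464.
3rd diffs: 66, 90, 114, 138.
4th diffs: 24, 24, 24 (constant).
Newton forward-difference form: w_j = -5 + 7·C(j,1) + 56·C(j,2) + 66·C(j,3) + 24·C(j,4).
At j = 11: j = 11, so w_{11} = -5 + 77 + 3080 + 10890 + 7920 = 21962.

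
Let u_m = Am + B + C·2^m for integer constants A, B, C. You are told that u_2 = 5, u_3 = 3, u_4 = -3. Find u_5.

The three given values yield: 2A + B + 4C = 5; 3A + B + 8C = 3; 4A + B + 16C = -3.
Subtracting the first from the second: A + 4C = -2.
Subtracting the second from the third: A + 8C = -6.
Solving: C = -1, A = 2, then B = 5.
So u_m = 2·m + 5 + (-1)·2^m; at m=5 this is -17.

-17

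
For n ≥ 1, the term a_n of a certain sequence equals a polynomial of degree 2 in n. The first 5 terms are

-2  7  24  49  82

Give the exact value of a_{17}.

1st diffs: 9, 17, 25, 33.
2nd diffs: 8, 8, 8 (constant).
So a_n = 4n^2 - 3n - 3.
Evaluating at n = 17 gives a_{17} = 1102.

1102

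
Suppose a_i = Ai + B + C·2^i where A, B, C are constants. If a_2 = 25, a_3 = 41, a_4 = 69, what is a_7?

417

Write the equations: 2A + B + 4C = 25; 3A + B + 8C = 41; 4A + B + 16C = 69.
Subtracting the first from the second: A + 4C = 16.
Subtracting the second from the third: A + 8C = 28.
Solving: C = 3, A = 4, then B = 5.
Therefore a_7 = 28 + 5 + 3·128 = 417.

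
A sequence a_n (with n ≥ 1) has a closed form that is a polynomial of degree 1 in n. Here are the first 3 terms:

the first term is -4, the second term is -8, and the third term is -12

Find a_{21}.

-84

1st diffs: -4, -4 (constant).
So a_n = -4n.
Evaluating at n = 21 gives a_{21} = -84.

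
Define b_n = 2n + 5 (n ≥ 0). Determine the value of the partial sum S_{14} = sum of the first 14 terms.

Over n = 0..13: Σn = 91.
Total = (2)·91 + (5)·14 = 252.

252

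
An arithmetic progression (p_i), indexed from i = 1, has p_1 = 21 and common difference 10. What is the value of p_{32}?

p_i = 21 + (i - 1)·10.
p_{32} = 21 + 31·10 = 331.

331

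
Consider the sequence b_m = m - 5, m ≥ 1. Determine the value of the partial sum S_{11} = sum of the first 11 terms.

Over m = 1..11: Σm = 66.
Total = (1)·66 + (-5)·11 = 11.

11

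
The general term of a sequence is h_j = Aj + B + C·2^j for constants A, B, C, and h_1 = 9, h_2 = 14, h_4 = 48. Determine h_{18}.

Plug in j = 1, 2, 4: A + B + 2C = 9; 2A + B + 4C = 14; 4A + B + 16C = 48.
Subtracting the first from the second: A + 2C = 5.
Subtracting the second from the third: 2A + 12C = 34.
Solving: C = 3, A = -1, then B = 4.
Therefore h_{18} = -18 + 4 + 3·262144 = 786418.

786418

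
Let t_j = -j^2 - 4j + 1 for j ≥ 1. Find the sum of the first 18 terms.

-2775

Over j = 1..18: Σj = 171, Σj² = 2109.
Total = (-1)·2109 + (-4)·171 + (1)·18 = -2775.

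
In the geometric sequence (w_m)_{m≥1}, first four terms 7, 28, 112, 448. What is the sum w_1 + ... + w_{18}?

160345445715

Common ratio r = 4.
w_m = 7·4^(m-1).
S = 7·(4^18 - 1)/(4 - 1) = 7·(68719476736 - 1)/(3) = 160345445715.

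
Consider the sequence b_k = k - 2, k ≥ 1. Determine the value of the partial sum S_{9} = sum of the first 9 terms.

Over k = 1..9: Σk = 45.
Total = (1)·45 + (-2)·9 = 27.

27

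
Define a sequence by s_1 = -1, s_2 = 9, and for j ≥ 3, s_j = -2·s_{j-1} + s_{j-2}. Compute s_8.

Step forward from the initial values:
s_3 = -19, s_4 = 47, s_5 = -113, s_6 = 273, s_7 = -659, s_8 = 1591.

1591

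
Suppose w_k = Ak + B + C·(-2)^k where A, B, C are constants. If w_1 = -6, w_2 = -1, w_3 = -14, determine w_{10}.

1011

The three given values yield: A + B - 2C = -6; 2A + B + 4C = -1; 3A + B - 8C = -14.
Subtracting the first from the second: A + 6C = 5.
Subtracting the second from the third: A - 12C = -13.
Solving: C = 1, A = -1, then B = -3.
So w_k = -1·k + (-3) + 1·(-2)^k; at k=10 this is 1011.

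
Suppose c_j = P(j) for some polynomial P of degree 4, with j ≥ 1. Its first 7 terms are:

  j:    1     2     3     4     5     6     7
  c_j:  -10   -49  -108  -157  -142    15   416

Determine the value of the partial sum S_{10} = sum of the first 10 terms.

1st diffs: -39, -59, -49, 15, 157, 401.
2nd diffs: -20, 10, 64, 142, 244.
3rd diffs: 30, 54, 78, 102.
4th diffs: 24, 24, 24 (constant).
Newton forward-difference form: c_j = -10 + (-39)·C(j-1,1) + (-20)·C(j-1,2) + 30·C(j-1,3) + 24·C(j-1,4).
Continuing: 1187, 2478, 4463.
Summing j = 1..10 (10 terms) gives 8093.

8093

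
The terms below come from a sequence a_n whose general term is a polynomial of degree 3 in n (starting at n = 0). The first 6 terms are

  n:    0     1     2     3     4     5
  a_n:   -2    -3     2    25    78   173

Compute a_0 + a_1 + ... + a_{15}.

25048

1st diffs: -1, 5, 23, 53, 95.
2nd diffs: 6, 18, 30, 42.
3rd diffs: 12, 12, 12 (constant).
So a_n = 2n^3 - 3n^2 - 2.
Continuing: …, 322, 537, 830, 1213, …, a_{15} = 6073.
Summing n = 0..15 (16 terms) gives 25048.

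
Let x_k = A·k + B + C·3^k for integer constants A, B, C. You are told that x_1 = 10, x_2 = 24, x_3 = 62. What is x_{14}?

Write the equations: A + B + 3C = 10; 2A + B + 9C = 24; 3A + B + 27C = 62.
Subtracting the first from the second: A + 6C = 14.
Subtracting the second from the third: A + 18C = 38.
Solving: C = 2, A = 2, then B = 2.
Hence x_{14} = 2·14 + 2 + 2·4782969 = 9565968.

9565968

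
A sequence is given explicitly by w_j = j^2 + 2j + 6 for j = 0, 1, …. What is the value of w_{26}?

w_{26} = 1·26^2 + 2·26 + 6 = 734.

734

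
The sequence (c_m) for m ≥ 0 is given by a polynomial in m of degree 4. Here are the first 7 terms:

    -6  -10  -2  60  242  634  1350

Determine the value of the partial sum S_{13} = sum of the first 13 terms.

1st diffs: -4, 8, 62, 182, 392, 716.
2nd diffs: 12, 54, 120, 210, 324.
3rd diffs: 42, 66, 90, 114.
4th diffs: 24, 24, 24 (constant).
Newton forward-difference form: c_m = -6 + (-4)·C(m,1) + 12·C(m,2) + 42·C(m,3) + 24·C(m,4).
Continuing: …, 2528, 4330, 6942, 10574, …, c_{12} = 21858.
Summing m = 0..12 (13 terms) gives 63960.

63960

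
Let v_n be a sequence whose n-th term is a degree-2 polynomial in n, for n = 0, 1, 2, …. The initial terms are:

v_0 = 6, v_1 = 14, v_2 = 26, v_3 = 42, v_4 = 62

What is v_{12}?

1st diffs: 8, 12, 16, 20.
2nd diffs: 4, 4, 4 (constant).
Newton forward-difference form: v_n = 6 + 8·C(n,1) + 4·C(n,2).
At n = 12: n = 12, so v_{12} = 6 + 96 + 264 = 366.

366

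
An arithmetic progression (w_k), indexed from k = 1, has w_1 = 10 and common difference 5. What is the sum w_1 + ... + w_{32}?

2800

w_k = 10 + (k - 1)·5.
w_{32} = 165; S = 32·(10 + 165)/2 = 2800.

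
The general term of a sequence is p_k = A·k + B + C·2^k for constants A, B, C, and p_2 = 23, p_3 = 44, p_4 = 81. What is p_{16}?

Write the equations: 2A + B + 4C = 23; 3A + B + 8C = 44; 4A + B + 16C = 81.
Subtracting the first from the second: A + 4C = 21.
Subtracting the second from the third: A + 8C = 37.
Solving: C = 4, A = 5, then B = -3.
Therefore p_{16} = 80 + (-3) + 4·65536 = 262221.

262221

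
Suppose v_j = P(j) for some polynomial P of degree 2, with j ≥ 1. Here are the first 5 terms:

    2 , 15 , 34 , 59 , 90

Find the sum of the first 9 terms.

990

1st diffs: 13, 19, 25, 31.
2nd diffs: 6, 6, 6 (constant).
Newton forward-difference form: v_j = 2 + 13·C(j-1,1) + 6·C(j-1,2).
Continuing: 127, 170, 219, 274.
Summing j = 1..9 (9 terms) gives 990.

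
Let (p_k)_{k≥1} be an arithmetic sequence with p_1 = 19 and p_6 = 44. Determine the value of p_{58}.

304

Common difference d = (44 - 19) / (6 - 1) = 5.
p_k = 19 + (k - 1)·5.
p_{58} = 19 + 57·5 = 304.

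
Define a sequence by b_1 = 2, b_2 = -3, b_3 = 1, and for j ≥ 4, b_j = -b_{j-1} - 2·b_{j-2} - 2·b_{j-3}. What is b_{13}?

23

Step forward from the initial values:
b_4 = 1;  b_5 = 3;  b_6 = -7;  b_7 = -1;  b_8 = 9;  b_9 = 7;  b_{10} = -23;  b_{11} = -9;  b_{12} = 41;  b_{13} = 23.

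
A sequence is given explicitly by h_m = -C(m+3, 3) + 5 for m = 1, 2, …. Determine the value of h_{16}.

-964

C(19, 3) = 969, so h_{16} = -964.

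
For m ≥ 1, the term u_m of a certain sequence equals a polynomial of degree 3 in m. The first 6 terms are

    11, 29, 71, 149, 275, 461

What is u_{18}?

1st diffs: 18, 42, 78, 126, 186.
2nd diffs: 24, 36, 48, 60.
3rd diffs: 12, 12, 12 (constant).
Newton forward-difference form: u_m = 11 + 18·C(m-1,1) + 24·C(m-1,2) + 12·C(m-1,3).
At m = 18: m-1 = 17, so u_{18} = 11 + 306 + 3264 + 8160 = 11741.

11741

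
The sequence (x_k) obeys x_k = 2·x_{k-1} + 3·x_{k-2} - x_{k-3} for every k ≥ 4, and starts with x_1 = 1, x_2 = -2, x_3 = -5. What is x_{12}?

-84857

x_4 = -17; x_5 = -47; x_6 = -140; x_7 = -404; x_8 = -1181; x_9 = -3434; x_{10} = -10007; x_{11} = -29135; x_{12} = -84857.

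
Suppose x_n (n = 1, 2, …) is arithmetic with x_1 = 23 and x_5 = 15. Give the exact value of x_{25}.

-25

Common difference d = (15 - 23) / (5 - 1) = -2.
x_n = 23 + (n - 1)·(-2).
x_{25} = 23 + 24·(-2) = -25.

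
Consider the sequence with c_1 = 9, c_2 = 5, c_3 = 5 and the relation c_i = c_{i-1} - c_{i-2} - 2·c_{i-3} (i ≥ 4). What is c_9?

c_4 = -18  c_5 = -33  c_6 = -25  c_7 = 44  c_8 = 135  c_9 = 141.

141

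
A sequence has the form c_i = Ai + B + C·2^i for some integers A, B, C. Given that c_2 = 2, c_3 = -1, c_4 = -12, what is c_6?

Plug in i = 2, 3, 4: 2A + B + 4C = 2; 3A + B + 8C = -1; 4A + B + 16C = -12.
Subtracting the first from the second: A + 4C = -3.
Subtracting the second from the third: A + 8C = -11.
Solving: C = -2, A = 5, then B = 0.
Hence c_6 = 5·6 + 0 + (-2)·64 = -98.

-98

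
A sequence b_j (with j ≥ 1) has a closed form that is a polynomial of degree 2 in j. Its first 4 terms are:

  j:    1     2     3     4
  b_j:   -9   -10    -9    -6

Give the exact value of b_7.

15

1st diffs: -1, 1, 3.
2nd diffs: 2, 2 (constant).
Newton forward-difference form: b_j = -9 + (-1)·C(j-1,1) + 2·C(j-1,2).
At j = 7: j-1 = 6, so b_7 = -9 - 6 + 30 = 15.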